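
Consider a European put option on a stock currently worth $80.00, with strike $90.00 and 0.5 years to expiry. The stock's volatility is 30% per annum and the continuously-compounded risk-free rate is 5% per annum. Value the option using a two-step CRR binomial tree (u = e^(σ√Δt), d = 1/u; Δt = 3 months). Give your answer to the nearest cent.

$12.24

CRR parameters: u = e^(σ√Δt) = e^(0.3·√0.25) = 1.1618, d = 1/u = 0.8607
Per-period rate: rΔt = 0.05·0.25 = 0.0125, so R = e^0.0125 = 1.0126
Risk-neutral probability p = (e^0.0125 − 0.8607)/(1.1618 − 0.8607) = 0.1519/0.3011 = 0.5043
Terminal stock prices: S_uu = 108, S_ud = 80, S_dd = 59.27
Terminal payoffs (K − S): max(-17.99, 0) = 0, max(10, 0) = 10, max(30.73, 0) = 30.73
Node u (S = 92.95): V_u = e^(−0.0125)·[0.5043·0.0000 + 0.4957·10.0000] = 4.8950
Node d (S = 68.86): V_d = e^(−0.0125)·[0.5043·10.0000 + 0.4957·30.7345] = 20.0254
Node 0 (S = 80): V_0 = e^(−0.0125)·[0.5043·4.8950 + 0.4957·20.0254] = 12.2405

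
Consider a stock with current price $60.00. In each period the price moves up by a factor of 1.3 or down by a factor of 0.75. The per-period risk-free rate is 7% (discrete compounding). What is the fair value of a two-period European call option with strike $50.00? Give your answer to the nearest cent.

Risk-neutral probability p = (1 + 0.07 − 0.75)/(1.3 − 0.75) = 0.3200/0.5500 = 0.5818
Terminal stock prices: S_uu = 101.4, S_ud = 58.5, S_dd = 33.75
Terminal payoffs (S − K): max(51.4, 0) = 51.4, max(8.5, 0) = 8.5, max(-16.25, 0) = 0
Node u (S = 78): V_u = 1/1.07·[0.5818·51.4000 + 0.4182·8.5000] = 31.2710
Node d (S = 45): V_d = 1/1.07·[0.5818·8.5000 + 0.4182·0.0000] = 4.6219
Node 0 (S = 60): V_0 = 1/1.07·[0.5818·31.2710 + 0.4182·4.6219] = 18.8101

$18.81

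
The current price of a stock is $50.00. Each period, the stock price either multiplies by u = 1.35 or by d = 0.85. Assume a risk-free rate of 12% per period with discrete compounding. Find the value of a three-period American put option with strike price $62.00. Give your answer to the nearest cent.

Risk-neutral probability p = (1 + 0.12 − 0.85)/(1.35 − 0.85) = 0.2700/0.5000 = 0.5400
Terminal stock prices: S_uuu = 123, S_uud = 77.46, S_udd = 48.77, S_ddd = 30.71
Terminal payoffs (K − S): max(-61.02, 0) = 0, max(-15.46, 0) = 0, max(13.23, 0) = 13.23, max(31.29, 0) = 31.29
Node uu (S = 91.13): continuation = 1/1.12·[0.5400·0.0000 + 0.4600·0.0000] = 0.0000; exercise value = 0.0000 ≤ continuation, so V_uu = 0.0000
Node ud (S = 57.38): continuation = 1/1.12·[0.5400·0.0000 + 0.4600·13.2313] = 5.4343; exercise value = 4.6250 ≤ continuation, so V_ud = 5.4343
Node dd (S = 36.12): continuation = 1/1.12·[0.5400·13.2313 + 0.4600·31.2938] = 19.2321; exercise value = 25.8750 > continuation, so V_dd = 25.8750 (exercise)
Node u (S = 67.5): continuation = 1/1.12·[0.5400·0.0000 + 0.4600·5.4343] = 2.2319; exercise value = 0.0000 ≤ continuation, so V_u = 2.2319
Node d (S = 42.5): continuation = 1/1.12·[0.5400·5.4343 + 0.4600·25.8750] = 13.2473; exercise value = 19.5000 > continuation, so V_d = 19.5000 (exercise)
Node 0 (S = 50): continuation = 1/1.12·[0.5400·2.2319 + 0.4600·19.5000] = 9.0850; exercise value = 12.0000 > continuation, so V_0 = 12.0000 (exercise)

$12.00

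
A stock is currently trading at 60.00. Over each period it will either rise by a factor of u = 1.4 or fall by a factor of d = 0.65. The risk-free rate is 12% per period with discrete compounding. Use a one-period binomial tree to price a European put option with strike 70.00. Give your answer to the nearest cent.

Risk-neutral probability p = (1 + 0.12 − 0.65)/(1.4 − 0.65) = 0.4700/0.7500 = 0.6267
Terminal stock prices: S_u = 84, S_d = 39
Terminal payoffs (K − S): max(-14, 0) = 0, max(31, 0) = 31
Node 0 (S = 60): V_0 = 1/1.12·[0.6267·0.0000 + 0.3733·31.0000] = 10.3333

10.33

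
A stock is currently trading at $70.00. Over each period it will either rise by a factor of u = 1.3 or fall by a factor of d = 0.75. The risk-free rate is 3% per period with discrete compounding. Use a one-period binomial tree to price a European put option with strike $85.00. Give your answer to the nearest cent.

$15.49

Risk-neutral probability p = (1 + 0.03 − 0.75)/(1.3 − 0.75) = 0.2800/0.5500 = 0.5091
Terminal stock prices: S_u = 91, S_d = 52.5
Terminal payoffs (K − S): max(-6, 0) = 0, max(32.5, 0) = 32.5
Node 0 (S = 70): V_0 = 1/1.03·[0.5091·0.0000 + 0.4909·32.5000] = 15.4898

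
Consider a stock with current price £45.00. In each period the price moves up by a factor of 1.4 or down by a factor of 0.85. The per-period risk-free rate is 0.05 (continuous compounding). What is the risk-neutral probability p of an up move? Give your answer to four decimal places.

p = 0.3659

Risk-neutral probability p = (e^0.05 − 0.85)/(1.4 − 0.85) = 0.2013/0.5500 = 0.3659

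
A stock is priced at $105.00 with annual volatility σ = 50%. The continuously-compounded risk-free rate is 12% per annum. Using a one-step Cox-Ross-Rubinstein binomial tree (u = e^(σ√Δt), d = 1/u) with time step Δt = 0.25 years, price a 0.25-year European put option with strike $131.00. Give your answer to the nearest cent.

CRR parameters: u = e^(σ√Δt) = e^(0.5·√0.25) = 1.2840, d = 1/u = 0.7788
Per-period rate: rΔt = 0.12·0.25 = 0.03, so R = e^0.03 = 1.0305
Risk-neutral probability p = (e^0.03 − 0.7788)/(1.2840 − 0.7788) = 0.2517/0.5052 = 0.4981
Terminal stock prices: S_u = 134.8, S_d = 81.77
Terminal payoffs (K − S): max(-3.823, 0) = 0, max(49.23, 0) = 49.23
Node 0 (S = 105): V_0 = e^(−0.03)·[0.4981·0.0000 + 0.5019·49.2259] = 23.9762

$23.98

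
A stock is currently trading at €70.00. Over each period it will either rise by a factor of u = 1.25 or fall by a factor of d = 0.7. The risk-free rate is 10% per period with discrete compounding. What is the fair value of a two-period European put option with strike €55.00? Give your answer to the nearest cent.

€1.27

Risk-neutral probability p = (1 + 0.1 − 0.7)/(1.25 − 0.7) = 0.4000/0.5500 = 0.7273
Terminal stock prices: S_uu = 109.4, S_ud = 61.25, S_dd = 34.3
Terminal payoffs (K − S): max(-54.38, 0) = 0, max(-6.25, 0) = 0, max(20.7, 0) = 20.7
Node u (S = 87.5): V_u = 1/1.1·[0.7273·0.0000 + 0.2727·0.0000] = 0.0000
Node d (S = 49): V_d = 1/1.1·[0.7273·0.0000 + 0.2727·20.7000] = 5.1322
Node 0 (S = 70): V_0 = 1/1.1·[0.7273·0.0000 + 0.2727·5.1322] = 1.2725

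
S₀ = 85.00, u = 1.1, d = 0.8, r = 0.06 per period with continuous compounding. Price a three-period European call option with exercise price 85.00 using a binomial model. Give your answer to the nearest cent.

Risk-neutral probability p = (e^0.06 − 0.8)/(1.1 − 0.8) = 0.2618/0.3000 = 0.8728
Terminal stock prices: S_uuu = 113.1, S_uud = 82.28, S_udd = 59.84, S_ddd = 43.52
Terminal payoffs (S − K): max(28.14, 0) = 28.14, max(-2.72, 0) = 0, max(-25.16, 0) = 0, max(-41.48, 0) = 0
Node uu (S = 102.9): V_uu = e^(−0.06)·[0.8728·28.1350 + 0.1272·0.0000] = 23.1259
Node ud (S = 74.8): V_ud = e^(−0.06)·[0.8728·0.0000 + 0.1272·0.0000] = 0.0000
Node dd (S = 54.4): V_dd = e^(−0.06)·[0.8728·0.0000 + 0.1272·0.0000] = 0.0000
Node u (S = 93.5): V_u = e^(−0.06)·[0.8728·23.1259 + 0.1272·0.0000] = 19.0086
Node d (S = 68): V_d = e^(−0.06)·[0.8728·0.0000 + 0.1272·0.0000] = 0.0000
Node 0 (S = 85): V_0 = e^(−0.06)·[0.8728·19.0086 + 0.1272·0.0000] = 15.6243

15.62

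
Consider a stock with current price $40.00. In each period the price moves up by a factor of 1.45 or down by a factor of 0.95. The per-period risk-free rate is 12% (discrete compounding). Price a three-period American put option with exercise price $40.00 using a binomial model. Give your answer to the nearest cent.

Risk-neutral probability p = (1 + 0.12 − 0.95)/(1.45 − 0.95) = 0.1700/0.5000 = 0.3400
Terminal stock prices: S_uuu = 121.9, S_uud = 79.89, S_udd = 52.34, S_ddd = 34.29
Terminal payoffs (K − S): max(-81.94, 0) = 0, max(-39.89, 0) = 0, max(-12.34, 0) = 0, max(5.705, 0) = 5.705
Node uu (S = 84.1): continuation = 1/1.12·[0.3400·0.0000 + 0.6600·0.0000] = 0.0000; exercise value = 0.0000 ≤ continuation, so V_uu = 0.0000
Node ud (S = 55.1): continuation = 1/1.12·[0.3400·0.0000 + 0.6600·0.0000] = 0.0000; exercise value = 0.0000 ≤ continuation, so V_ud = 0.0000
Node dd (S = 36.1): continuation = 1/1.12·[0.3400·0.0000 + 0.6600·5.7050] = 3.3619; exercise value = 3.9000 > continuation, so V_dd = 3.9000 (exercise)
Node u (S = 58): continuation = 1/1.12·[0.3400·0.0000 + 0.6600·0.0000] = 0.0000; exercise value = 0.0000 ≤ continuation, so V_u = 0.0000
Node d (S = 38): continuation = 1/1.12·[0.3400·0.0000 + 0.6600·3.9000] = 2.2982; exercise value = 2.0000 ≤ continuation, so V_d = 2.2982
Node 0 (S = 40): continuation = 1/1.12·[0.3400·0.0000 + 0.6600·2.2982] = 1.3543; exercise value = 0.0000 ≤ continuation, so V_0 = 1.3543

$1.35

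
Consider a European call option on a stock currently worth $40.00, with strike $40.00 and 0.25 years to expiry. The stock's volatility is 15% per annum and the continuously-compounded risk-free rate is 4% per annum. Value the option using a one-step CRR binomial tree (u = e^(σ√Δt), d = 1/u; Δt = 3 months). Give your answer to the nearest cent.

CRR parameters: u = e^(σ√Δt) = e^(0.15·√0.25) = 1.0779, d = 1/u = 0.9277
Per-period rate: rΔt = 0.04·0.25 = 0.01, so R = e^0.01 = 1.0101
Risk-neutral probability p = (e^0.01 − 0.9277)/(1.0779 − 0.9277) = 0.0823/0.1501 = 0.5482
Terminal stock prices: S_u = 43.12, S_d = 37.11
Terminal payoffs (S − K): max(3.115, 0) = 3.115, max(-2.89, 0) = 0
Node 0 (S = 40): V_0 = e^(−0.01)·[0.5482·3.1154 + 0.4518·0.0000] = 1.6908

$1.69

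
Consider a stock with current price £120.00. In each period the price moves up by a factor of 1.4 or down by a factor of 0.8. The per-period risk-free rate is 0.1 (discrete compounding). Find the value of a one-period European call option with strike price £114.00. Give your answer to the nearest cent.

£24.55

Risk-neutral probability p = (1 + 0.1 − 0.8)/(1.4 − 0.8) = 0.3000/0.6000 = 0.5000
Terminal stock prices: S_u = 168, S_d = 96
Terminal payoffs (S − K): max(54, 0) = 54, max(-18, 0) = 0
Node 0 (S = 120): V_0 = 1/1.1·[0.5000·54.0000 + 0.5000·0.0000] = 24.5455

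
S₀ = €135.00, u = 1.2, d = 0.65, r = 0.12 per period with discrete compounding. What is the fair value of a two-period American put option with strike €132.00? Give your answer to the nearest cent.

Risk-neutral probability p = (1 + 0.12 − 0.65)/(1.2 − 0.65) = 0.4700/0.5500 = 0.8545
Terminal stock prices: S_uu = 194.4, S_ud = 105.3, S_dd = 57.04
Terminal payoffs (K − S): max(-62.4, 0) = 0, max(26.7, 0) = 26.7, max(74.96, 0) = 74.96
Node u (S = 162): continuation = 1/1.12·[0.8545·0.0000 + 0.1455·26.7000] = 3.4675; exercise value = 0.0000 ≤ continuation, so V_u = 3.4675
Node d (S = 87.75): continuation = 1/1.12·[0.8545·26.7000 + 0.1455·74.9625] = 30.1071; exercise value = 44.2500 > continuation, so V_d = 44.2500 (exercise)
Node 0 (S = 135): continuation = 1/1.12·[0.8545·3.4675 + 0.1455·44.2500] = 8.3924; exercise value = 0.0000 ≤ continuation, so V_0 = 8.3924

€8.39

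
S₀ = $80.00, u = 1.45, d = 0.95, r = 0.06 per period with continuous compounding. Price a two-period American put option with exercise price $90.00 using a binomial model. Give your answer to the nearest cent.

$10.24

Risk-neutral probability p = (e^0.06 − 0.95)/(1.45 − 0.95) = 0.1118/0.5000 = 0.2237
Terminal stock prices: S_uu = 168.2, S_ud = 110.2, S_dd = 72.2
Terminal payoffs (K − S): max(-78.2, 0) = 0, max(-20.2, 0) = 0, max(17.8, 0) = 17.8
Node u (S = 116): continuation = e^(−0.06)·[0.2237·0.0000 + 0.7763·0.0000] = 0.0000; exercise value = 0.0000 ≤ continuation, so V_u = 0.0000
Node d (S = 76): continuation = e^(−0.06)·[0.2237·0.0000 + 0.7763·17.8000] = 13.0139; exercise value = 14.0000 > continuation, so V_d = 14.0000 (exercise)
Node 0 (S = 80): continuation = e^(−0.06)·[0.2237·0.0000 + 0.7763·14.0000] = 10.2356; exercise value = 10.0000 ≤ continuation, so V_0 = 10.2356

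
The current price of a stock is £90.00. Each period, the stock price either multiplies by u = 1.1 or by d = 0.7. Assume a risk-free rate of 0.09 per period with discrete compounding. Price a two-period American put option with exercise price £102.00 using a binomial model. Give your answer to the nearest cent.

Risk-neutral probability p = (1 + 0.09 − 0.7)/(1.1 − 0.7) = 0.3900/0.4000 = 0.9750
Terminal stock prices: S_uu = 108.9, S_ud = 69.3, S_dd = 44.1
Terminal payoffs (K − S): max(-6.9, 0) = 0, max(32.7, 0) = 32.7, max(57.9, 0) = 57.9
Node u (S = 99): continuation = 1/1.09·[0.9750·0.0000 + 0.0250·32.7000] = 0.7500; exercise value = 3.0000 > continuation, so V_u = 3.0000 (exercise)
Node d (S = 63): continuation = 1/1.09·[0.9750·32.7000 + 0.0250·57.9000] = 30.5780; exercise value = 39.0000 > continuation, so V_d = 39.0000 (exercise)
Node 0 (S = 90): continuation = 1/1.09·[0.9750·3.0000 + 0.0250·39.0000] = 3.5780; exercise value = 12.0000 > continuation, so V_0 = 12.0000 (exercise)

£12.00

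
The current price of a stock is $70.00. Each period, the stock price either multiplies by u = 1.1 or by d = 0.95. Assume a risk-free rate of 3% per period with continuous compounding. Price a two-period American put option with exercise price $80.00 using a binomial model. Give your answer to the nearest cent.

Risk-neutral probability p = (e^0.03 − 0.95)/(1.1 − 0.95) = 0.0805/0.1500 = 0.5364
Terminal stock prices: S_uu = 84.7, S_ud = 73.15, S_dd = 63.17
Terminal payoffs (K − S): max(-4.7, 0) = 0, max(6.85, 0) = 6.85, max(16.83, 0) = 16.83
Node u (S = 77): continuation = e^(−0.03)·[0.5364·0.0000 + 0.4636·6.8500] = 3.0820; exercise value = 3.0000 ≤ continuation, so V_u = 3.0820
Node d (S = 66.5): continuation = e^(−0.03)·[0.5364·6.8500 + 0.4636·16.8250] = 11.1356; exercise value = 13.5000 > continuation, so V_d = 13.5000 (exercise)
Node 0 (S = 70): continuation = e^(−0.03)·[0.5364·3.0820 + 0.4636·13.5000] = 7.6783; exercise value = 10.0000 > continuation, so V_0 = 10.0000 (exercise)

$10.00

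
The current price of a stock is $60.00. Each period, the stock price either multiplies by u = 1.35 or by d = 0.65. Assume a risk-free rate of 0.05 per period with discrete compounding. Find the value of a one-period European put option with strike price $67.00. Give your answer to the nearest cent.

$11.43

Risk-neutral probability p = (1 + 0.05 − 0.65)/(1.35 − 0.65) = 0.4000/0.7000 = 0.5714
Terminal stock prices: S_u = 81, S_d = 39
Terminal payoffs (K − S): max(-14, 0) = 0, max(28, 0) = 28
Node 0 (S = 60): V_0 = 1/1.05·[0.5714·0.0000 + 0.4286·28.0000] = 11.4286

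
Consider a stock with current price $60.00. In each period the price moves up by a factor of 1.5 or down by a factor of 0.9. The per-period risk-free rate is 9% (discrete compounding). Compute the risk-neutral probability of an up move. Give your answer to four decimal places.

p = 0.3167

Risk-neutral probability p = (1 + 0.09 − 0.9)/(1.5 − 0.9) = 0.1900/0.6000 = 0.3167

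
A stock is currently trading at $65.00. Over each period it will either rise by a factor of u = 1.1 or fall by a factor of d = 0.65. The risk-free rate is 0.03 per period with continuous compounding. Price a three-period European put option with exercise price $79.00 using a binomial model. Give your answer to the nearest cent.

Risk-neutral probability p = (e^0.03 − 0.65)/(1.1 − 0.65) = 0.3805/0.4500 = 0.8455
Terminal stock prices: S_uuu = 86.52, S_uud = 51.12, S_udd = 30.21, S_ddd = 17.85
Terminal payoffs (K − S): max(-7.515, 0) = 0, max(27.88, 0) = 27.88, max(48.79, 0) = 48.79, max(61.15, 0) = 61.15
Node uu (S = 78.65): V_uu = e^(−0.03)·[0.8455·0.0000 + 0.1545·27.8775] = 4.1810
Node ud (S = 46.48): V_ud = e^(−0.03)·[0.8455·27.8775 + 0.1545·48.7912] = 30.1902
Node dd (S = 27.46): V_dd = e^(−0.03)·[0.8455·48.7912 + 0.1545·61.1494] = 49.2027
Node u (S = 71.5): V_u = e^(−0.03)·[0.8455·4.1810 + 0.1545·30.1902] = 7.9582
Node d (S = 42.25): V_d = e^(−0.03)·[0.8455·30.1902 + 0.1545·49.2027] = 32.1494
Node 0 (S = 65): V_0 = e^(−0.03)·[0.8455·7.9582 + 0.1545·32.1494] = 11.3512

$11.35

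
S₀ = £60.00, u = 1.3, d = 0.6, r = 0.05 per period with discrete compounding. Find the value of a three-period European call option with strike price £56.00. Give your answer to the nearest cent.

Risk-neutral probability p = (1 + 0.05 − 0.6)/(1.3 − 0.6) = 0.4500/0.7000 = 0.6429
Terminal stock prices: S_uuu = 131.8, S_uud = 60.84, S_udd = 28.08, S_ddd = 12.96
Terminal payoffs (S − K): max(75.82, 0) = 75.82, max(4.84, 0) = 4.84, max(-27.92, 0) = 0, max(-43.04, 0) = 0
Node uu (S = 101.4): V_uu = 1/1.05·[0.6429·75.8200 + 0.3571·4.8400] = 48.0667
Node ud (S = 46.8): V_ud = 1/1.05·[0.6429·4.8400 + 0.3571·0.0000] = 2.9633
Node dd (S = 21.6): V_dd = 1/1.05·[0.6429·0.0000 + 0.3571·0.0000] = 0.0000
Node u (S = 78): V_u = 1/1.05·[0.6429·48.0667 + 0.3571·2.9633] = 30.4365
Node d (S = 36): V_d = 1/1.05·[0.6429·2.9633 + 0.3571·0.0000] = 1.8142
Node 0 (S = 60): V_0 = 1/1.05·[0.6429·30.4365 + 0.3571·1.8142] = 19.2517

£19.25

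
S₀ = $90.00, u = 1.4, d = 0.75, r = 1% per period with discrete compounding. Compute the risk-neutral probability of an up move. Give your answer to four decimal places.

p = 0.4000

Risk-neutral probability p = (1 + 0.01 − 0.75)/(1.4 − 0.75) = 0.2600/0.6500 = 0.4000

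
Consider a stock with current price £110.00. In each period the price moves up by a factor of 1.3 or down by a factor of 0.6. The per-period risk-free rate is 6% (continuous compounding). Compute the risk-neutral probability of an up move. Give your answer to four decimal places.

Risk-neutral probability p = (e^0.06 − 0.6)/(1.3 − 0.6) = 0.4618/0.7000 = 0.6598

p = 0.6598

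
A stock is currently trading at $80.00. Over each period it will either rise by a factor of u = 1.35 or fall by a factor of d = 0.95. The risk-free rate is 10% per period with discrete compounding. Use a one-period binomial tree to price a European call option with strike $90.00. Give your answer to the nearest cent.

Risk-neutral probability p = (1 + 0.1 − 0.95)/(1.35 − 0.95) = 0.1500/0.4000 = 0.3750
Terminal stock prices: S_u = 108, S_d = 76
Terminal payoffs (S − K): max(18, 0) = 18, max(-14, 0) = 0
Node 0 (S = 80): V_0 = 1/1.1·[0.3750·18.0000 + 0.6250·0.0000] = 6.1364

$6.14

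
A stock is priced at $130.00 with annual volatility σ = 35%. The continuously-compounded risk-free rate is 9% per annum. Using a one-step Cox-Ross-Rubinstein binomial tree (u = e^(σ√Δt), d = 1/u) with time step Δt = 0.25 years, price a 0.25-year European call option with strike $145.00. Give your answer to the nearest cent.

CRR parameters: u = e^(σ√Δt) = e^(0.35·√0.25) = 1.1912, d = 1/u = 0.8395
Per-period rate: rΔt = 0.09·0.25 = 0.0225, so R = e^0.0225 = 1.0228
Risk-neutral probability p = (e^0.0225 − 0.8395)/(1.1912 − 0.8395) = 0.1833/0.3518 = 0.5210
Terminal stock prices: S_u = 154.9, S_d = 109.1
Terminal payoffs (S − K): max(9.862, 0) = 9.862, max(-35.87, 0) = 0
Node 0 (S = 130): V_0 = e^(−0.0225)·[0.5210·9.8620 + 0.4790·0.0000] = 5.0242

$5.02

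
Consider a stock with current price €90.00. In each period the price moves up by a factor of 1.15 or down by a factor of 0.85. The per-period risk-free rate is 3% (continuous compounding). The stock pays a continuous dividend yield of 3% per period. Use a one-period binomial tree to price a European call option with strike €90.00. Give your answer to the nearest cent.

Per-period risk-free factor R = e^0.03 = 1.0305; dividend-adjusted growth = e^(0.03−0.03) = 1.0000.
Risk-neutral probability p = (1.0000 − 0.85)/(1.15 − 0.85) = 0.1500/0.3000 = 0.5000
Terminal stock prices: S_u = 103.5, S_d = 76.5
Terminal payoffs (S − K): max(13.5, 0) = 13.5, max(-13.5, 0) = 0
Node 0 (S = 90): V_0 = e^(−0.03)·[0.5000·13.5000 + 0.5000·0.0000] = 6.5505

€6.55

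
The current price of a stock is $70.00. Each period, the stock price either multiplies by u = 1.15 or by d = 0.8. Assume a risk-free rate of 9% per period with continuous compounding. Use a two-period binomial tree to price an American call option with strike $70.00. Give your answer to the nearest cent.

$13.32

Risk-neutral probability p = (e^0.09 − 0.8)/(1.15 − 0.8) = 0.2942/0.3500 = 0.8405
Terminal stock prices: S_uu = 92.57, S_ud = 64.4, S_dd = 44.8
Terminal payoffs (S − K): max(22.57, 0) = 22.57, max(-5.6, 0) = 0, max(-25.2, 0) = 0
Node u (S = 80.5): continuation = e^(−0.09)·[0.8405·22.5750 + 0.1595·0.0000] = 17.3412; exercise value = 10.5000 ≤ continuation, so V_u = 17.3412
Node d (S = 56): continuation = e^(−0.09)·[0.8405·0.0000 + 0.1595·0.0000] = 0.0000; exercise value = 0.0000 ≤ continuation, so V_d = 0.0000
Node 0 (S = 70): continuation = e^(−0.09)·[0.8405·17.3412 + 0.1595·0.0000] = 13.3207; exercise value = 0.0000 ≤ continuation, so V_0 = 13.3207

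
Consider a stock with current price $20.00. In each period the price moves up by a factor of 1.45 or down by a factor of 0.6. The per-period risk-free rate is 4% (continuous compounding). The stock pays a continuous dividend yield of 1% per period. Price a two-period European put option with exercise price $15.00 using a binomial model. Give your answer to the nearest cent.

$1.75

Per-period risk-free factor R = e^0.04 = 1.0408; dividend-adjusted growth = e^(0.04−0.01) = 1.0305.
Risk-neutral probability p = (1.0305 − 0.6)/(1.45 − 0.6) = 0.4305/0.8500 = 0.5064
Terminal stock prices: S_uu = 42.05, S_ud = 17.4, S_dd = 7.2
Terminal payoffs (K − S): max(-27.05, 0) = 0, max(-2.4, 0) = 0, max(7.8, 0) = 7.8
Node u (S = 29): V_u = e^(−0.04)·[0.5064·0.0000 + 0.4936·0.0000] = 0.0000
Node d (S = 12): V_d = e^(−0.04)·[0.5064·0.0000 + 0.4936·7.8000] = 3.6990
Node 0 (S = 20): V_0 = e^(−0.04)·[0.5064·0.0000 + 0.4936·3.6990] = 1.7542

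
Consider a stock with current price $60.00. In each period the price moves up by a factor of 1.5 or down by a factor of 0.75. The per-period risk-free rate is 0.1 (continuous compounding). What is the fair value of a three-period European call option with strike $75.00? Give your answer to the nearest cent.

$16.92

Risk-neutral probability p = (e^0.1 − 0.75)/(1.5 − 0.75) = 0.3552/0.7500 = 0.4736
Terminal stock prices: S_uuu = 202.5, S_uud = 101.2, S_udd = 50.62, S_ddd = 25.31
Terminal payoffs (S − K): max(127.5, 0) = 127.5, max(26.25, 0) = 26.25, max(-24.38, 0) = 0, max(-49.69, 0) = 0
Node uu (S = 135): V_uu = e^(−0.1)·[0.4736·127.5000 + 0.5264·26.2500] = 67.1372
Node ud (S = 67.5): V_ud = e^(−0.1)·[0.4736·26.2500 + 0.5264·0.0000] = 11.2480
Node dd (S = 33.75): V_dd = e^(−0.1)·[0.4736·0.0000 + 0.5264·0.0000] = 0.0000
Node u (S = 90): V_u = e^(−0.1)·[0.4736·67.1372 + 0.5264·11.2480] = 34.1259
Node d (S = 45): V_d = e^(−0.1)·[0.4736·11.2480 + 0.5264·0.0000] = 4.8197
Node 0 (S = 60): V_0 = e^(−0.1)·[0.4736·34.1259 + 0.5264·4.8197] = 16.9187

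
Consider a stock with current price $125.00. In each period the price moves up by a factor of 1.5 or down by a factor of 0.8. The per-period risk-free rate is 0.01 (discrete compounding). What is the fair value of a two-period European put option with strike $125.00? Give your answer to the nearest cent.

Risk-neutral probability p = (1 + 0.01 − 0.8)/(1.5 − 0.8) = 0.2100/0.7000 = 0.3000
Terminal stock prices: S_uu = 281.2, S_ud = 150, S_dd = 80
Terminal payoffs (K − S): max(-156.2, 0) = 0, max(-25, 0) = 0, max(45, 0) = 45
Node u (S = 187.5): V_u = 1/1.01·[0.3000·0.0000 + 0.7000·0.0000] = 0.0000
Node d (S = 100): V_d = 1/1.01·[0.3000·0.0000 + 0.7000·45.0000] = 31.1881
Node 0 (S = 125): V_0 = 1/1.01·[0.3000·0.0000 + 0.7000·31.1881] = 21.6155

$21.62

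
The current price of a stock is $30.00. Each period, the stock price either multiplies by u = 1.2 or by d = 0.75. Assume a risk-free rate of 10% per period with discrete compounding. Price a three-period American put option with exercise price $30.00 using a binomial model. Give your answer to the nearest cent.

$1.94

Risk-neutral probability p = (1 + 0.1 − 0.75)/(1.2 − 0.75) = 0.3500/0.4500 = 0.7778
Terminal stock prices: S_uuu = 51.84, S_uud = 32.4, S_udd = 20.25, S_ddd = 12.66
Terminal payoffs (K − S): max(-21.84, 0) = 0, max(-2.4, 0) = 0, max(9.75, 0) = 9.75, max(17.34, 0) = 17.34
Node uu (S = 43.2): continuation = 1/1.1·[0.7778·0.0000 + 0.2222·0.0000] = 0.0000; exercise value = 0.0000 ≤ continuation, so V_uu = 0.0000
Node ud (S = 27): continuation = 1/1.1·[0.7778·0.0000 + 0.2222·9.7500] = 1.9697; exercise value = 3.0000 > continuation, so V_ud = 3.0000 (exercise)
Node dd (S = 16.88): continuation = 1/1.1·[0.7778·9.7500 + 0.2222·17.3438] = 10.3977; exercise value = 13.1250 > continuation, so V_dd = 13.1250 (exercise)
Node u (S = 36): continuation = 1/1.1·[0.7778·0.0000 + 0.2222·3.0000] = 0.6061; exercise value = 0.0000 ≤ continuation, so V_u = 0.6061
Node d (S = 22.5): continuation = 1/1.1·[0.7778·3.0000 + 0.2222·13.1250] = 4.7727; exercise value = 7.5000 > continuation, so V_d = 7.5000 (exercise)
Node 0 (S = 30): continuation = 1/1.1·[0.7778·0.6061 + 0.2222·7.5000] = 1.9437; exercise value = 0.0000 ≤ continuation, so V_0 = 1.9437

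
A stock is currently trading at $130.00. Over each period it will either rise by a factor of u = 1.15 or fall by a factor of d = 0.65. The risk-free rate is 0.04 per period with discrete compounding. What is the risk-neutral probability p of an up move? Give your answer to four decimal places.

p = 0.7800

Risk-neutral probability p = (1 + 0.04 − 0.65)/(1.15 − 0.65) = 0.3900/0.5000 = 0.7800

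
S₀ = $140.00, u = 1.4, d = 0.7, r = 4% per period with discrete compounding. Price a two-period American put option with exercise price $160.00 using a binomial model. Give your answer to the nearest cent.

$35.93

Risk-neutral probability p = (1 + 0.04 − 0.7)/(1.4 − 0.7) = 0.3400/0.7000 = 0.4857
Terminal stock prices: S_uu = 274.4, S_ud = 137.2, S_dd = 68.6
Terminal payoffs (K − S): max(-114.4, 0) = 0, max(22.8, 0) = 22.8, max(91.4, 0) = 91.4
Node u (S = 196): continuation = 1/1.04·[0.4857·0.0000 + 0.5143·22.8000] = 11.2747; exercise value = 0.0000 ≤ continuation, so V_u = 11.2747
Node d (S = 98): continuation = 1/1.04·[0.4857·22.8000 + 0.5143·91.4000] = 55.8462; exercise value = 62.0000 > continuation, so V_d = 62.0000 (exercise)
Node 0 (S = 140): continuation = 1/1.04·[0.4857·11.2747 + 0.5143·62.0000] = 35.9250; exercise value = 20.0000 ≤ continuation, so V_0 = 35.9250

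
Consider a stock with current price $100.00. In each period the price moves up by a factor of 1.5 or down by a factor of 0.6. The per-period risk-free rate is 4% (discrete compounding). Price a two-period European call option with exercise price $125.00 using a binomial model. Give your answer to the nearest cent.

$22.10

Risk-neutral probability p = (1 + 0.04 − 0.6)/(1.5 − 0.6) = 0.4400/0.9000 = 0.4889
Terminal stock prices: S_uu = 225, S_ud = 90, S_dd = 36
Terminal payoffs (S − K): max(100, 0) = 100, max(-35, 0) = 0, max(-89, 0) = 0
Node u (S = 150): V_u = 1/1.04·[0.4889·100.0000 + 0.5111·0.0000] = 47.0085
Node d (S = 60): V_d = 1/1.04·[0.4889·0.0000 + 0.5111·0.0000] = 0.0000
Node 0 (S = 100): V_0 = 1/1.04·[0.4889·47.0085 + 0.5111·0.0000] = 22.0980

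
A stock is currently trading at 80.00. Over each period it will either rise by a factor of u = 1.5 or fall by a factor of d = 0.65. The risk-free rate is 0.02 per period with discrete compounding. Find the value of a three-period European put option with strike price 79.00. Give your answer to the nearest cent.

20.78

Risk-neutral probability p = (1 + 0.02 − 0.65)/(1.5 − 0.65) = 0.3700/0.8500 = 0.4353
Terminal stock prices: S_uuu = 270, S_uud = 117, S_udd = 50.7, S_ddd = 21.97
Terminal payoffs (K − S): max(-191, 0) = 0, max(-38, 0) = 0, max(28.3, 0) = 28.3, max(57.03, 0) = 57.03
Node uu (S = 180): V_uu = 1/1.02·[0.4353·0.0000 + 0.5647·0.0000] = 0.0000
Node ud (S = 78): V_ud = 1/1.02·[0.4353·0.0000 + 0.5647·28.3000] = 15.6678
Node dd (S = 33.8): V_dd = 1/1.02·[0.4353·28.3000 + 0.5647·57.0300] = 43.6510
Node u (S = 120): V_u = 1/1.02·[0.4353·0.0000 + 0.5647·15.6678] = 8.6742
Node d (S = 52): V_d = 1/1.02·[0.4353·15.6678 + 0.5647·43.6510] = 30.8530
Node 0 (S = 80): V_0 = 1/1.02·[0.4353·8.6742 + 0.5647·30.8530] = 20.7831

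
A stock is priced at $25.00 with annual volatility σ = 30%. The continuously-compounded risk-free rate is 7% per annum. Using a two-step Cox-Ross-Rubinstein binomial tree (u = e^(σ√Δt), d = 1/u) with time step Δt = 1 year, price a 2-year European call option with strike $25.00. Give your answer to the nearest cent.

$5.30

CRR parameters: u = e^(σ√Δt) = e^(0.3·√1) = 1.3499, d = 1/u = 0.7408
Per-period rate: rΔt = 0.07·1 = 0.07, so R = e^0.07 = 1.0725
Risk-neutral probability p = (e^0.07 − 0.7408)/(1.3499 − 0.7408) = 0.3317/0.6090 = 0.5446
Terminal stock prices: S_uu = 45.55, S_ud = 25, S_dd = 13.72
Terminal payoffs (S − K): max(20.55, 0) = 20.55, max(0, 0) = 0, max(-11.28, 0) = 0
Node u (S = 33.75): V_u = e^(−0.07)·[0.5446·20.5530 + 0.4554·0.0000] = 10.4366
Node d (S = 18.52): V_d = e^(−0.07)·[0.5446·0.0000 + 0.4554·0.0000] = 0.0000
Node 0 (S = 25): V_0 = e^(−0.07)·[0.5446·10.4366 + 0.4554·0.0000] = 5.2996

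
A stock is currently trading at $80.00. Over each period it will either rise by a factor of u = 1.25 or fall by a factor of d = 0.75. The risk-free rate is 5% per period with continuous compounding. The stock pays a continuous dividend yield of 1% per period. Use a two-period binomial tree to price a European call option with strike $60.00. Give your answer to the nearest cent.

Per-period risk-free factor R = e^0.05 = 1.0513; dividend-adjusted growth = e^(0.05−0.01) = 1.0408.
Risk-neutral probability p = (1.0408 − 0.75)/(1.25 − 0.75) = 0.2908/0.5000 = 0.5816
Terminal stock prices: S_uu = 125, S_ud = 75, S_dd = 45
Terminal payoffs (S − K): max(65, 0) = 65, max(15, 0) = 15, max(-15, 0) = 0
Node u (S = 100): V_u = e^(−0.05)·[0.5816·65.0000 + 0.4184·15.0000] = 41.9312
Node d (S = 60): V_d = e^(−0.05)·[0.5816·15.0000 + 0.4184·0.0000] = 8.2988
Node 0 (S = 80): V_0 = e^(−0.05)·[0.5816·41.9312 + 0.4184·8.2988] = 26.5014

$26.50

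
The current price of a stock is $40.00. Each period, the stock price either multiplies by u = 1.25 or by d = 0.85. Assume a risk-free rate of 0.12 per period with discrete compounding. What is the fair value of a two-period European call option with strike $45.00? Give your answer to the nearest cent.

$6.36

Risk-neutral probability p = (1 + 0.12 − 0.85)/(1.25 − 0.85) = 0.2700/0.4000 = 0.6750
Terminal stock prices: S_uu = 62.5, S_ud = 42.5, S_dd = 28.9
Terminal payoffs (S − K): max(17.5, 0) = 17.5, max(-2.5, 0) = 0, max(-16.1, 0) = 0
Node u (S = 50): V_u = 1/1.12·[0.6750·17.5000 + 0.3250·0.0000] = 10.5469
Node d (S = 34): V_d = 1/1.12·[0.6750·0.0000 + 0.3250·0.0000] = 0.0000
Node 0 (S = 40): V_0 = 1/1.12·[0.6750·10.5469 + 0.3250·0.0000] = 6.3564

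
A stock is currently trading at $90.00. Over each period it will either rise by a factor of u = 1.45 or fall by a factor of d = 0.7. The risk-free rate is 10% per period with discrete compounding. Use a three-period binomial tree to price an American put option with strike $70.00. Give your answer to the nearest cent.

$5.72

Risk-neutral probability p = (1 + 0.1 − 0.7)/(1.45 − 0.7) = 0.4000/0.7500 = 0.5333
Terminal stock prices: S_uuu = 274.4, S_uud = 132.5, S_udd = 63.94, S_ddd = 30.87
Terminal payoffs (K − S): max(-204.4, 0) = 0, max(-62.46, 0) = 0, max(6.055, 0) = 6.055, max(39.13, 0) = 39.13
Node uu (S = 189.2): continuation = 1/1.1·[0.5333·0.0000 + 0.4667·0.0000] = 0.0000; exercise value = 0.0000 ≤ continuation, so V_uu = 0.0000
Node ud (S = 91.35): continuation = 1/1.1·[0.5333·0.0000 + 0.4667·6.0550] = 2.5688; exercise value = 0.0000 ≤ continuation, so V_ud = 2.5688
Node dd (S = 44.1): continuation = 1/1.1·[0.5333·6.0550 + 0.4667·39.1300] = 19.5364; exercise value = 25.9000 > continuation, so V_dd = 25.9000 (exercise)
Node u (S = 130.5): continuation = 1/1.1·[0.5333·0.0000 + 0.4667·2.5688] = 1.0898; exercise value = 0.0000 ≤ continuation, so V_u = 1.0898
Node d (S = 63): continuation = 1/1.1·[0.5333·2.5688 + 0.4667·25.9000] = 12.2334; exercise value = 7.0000 ≤ continuation, so V_d = 12.2334
Node 0 (S = 90): continuation = 1/1.1·[0.5333·1.0898 + 0.4667·12.2334] = 5.7183; exercise value = 0.0000 ≤ continuation, so V_0 = 5.7183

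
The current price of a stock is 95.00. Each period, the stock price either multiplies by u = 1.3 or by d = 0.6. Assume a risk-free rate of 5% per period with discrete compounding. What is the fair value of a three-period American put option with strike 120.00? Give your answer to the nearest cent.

34.00

Risk-neutral probability p = (1 + 0.05 − 0.6)/(1.3 − 0.6) = 0.4500/0.7000 = 0.6429
Terminal stock prices: S_uuu = 208.7, S_uud = 96.33, S_udd = 44.46, S_ddd = 20.52
Terminal payoffs (K − S): max(-88.72, 0) = 0, max(23.67, 0) = 23.67, max(75.54, 0) = 75.54, max(99.48, 0) = 99.48
Node uu (S = 160.6): continuation = 1/1.05·[0.6429·0.0000 + 0.3571·23.6700] = 8.0510; exercise value = 0.0000 ≤ continuation, so V_uu = 8.0510
Node ud (S = 74.1): continuation = 1/1.05·[0.6429·23.6700 + 0.3571·75.5400] = 40.1857; exercise value = 45.9000 > continuation, so V_ud = 45.9000 (exercise)
Node dd (S = 34.2): continuation = 1/1.05·[0.6429·75.5400 + 0.3571·99.4800] = 80.0857; exercise value = 85.8000 > continuation, so V_dd = 85.8000 (exercise)
Node u (S = 123.5): continuation = 1/1.05·[0.6429·8.0510 + 0.3571·45.9000] = 20.5414; exercise value = 0.0000 ≤ continuation, so V_u = 20.5414
Node d (S = 57): continuation = 1/1.05·[0.6429·45.9000 + 0.3571·85.8000] = 57.2857; exercise value = 63.0000 > continuation, so V_d = 63.0000 (exercise)
Node 0 (S = 95): continuation = 1/1.05·[0.6429·20.5414 + 0.3571·63.0000] = 34.0050; exercise value = 25.0000 ≤ continuation, so V_0 = 34.0050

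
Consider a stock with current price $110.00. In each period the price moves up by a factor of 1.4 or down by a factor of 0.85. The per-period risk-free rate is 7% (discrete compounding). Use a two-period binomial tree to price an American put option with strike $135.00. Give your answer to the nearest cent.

$25.00

Risk-neutral probability p = (1 + 0.07 − 0.85)/(1.4 − 0.85) = 0.2200/0.5500 = 0.4000
Terminal stock prices: S_uu = 215.6, S_ud = 130.9, S_dd = 79.47
Terminal payoffs (K − S): max(-80.6, 0) = 0, max(4.1, 0) = 4.1, max(55.53, 0) = 55.53
Node u (S = 154): continuation = 1/1.07·[0.4000·0.0000 + 0.6000·4.1000] = 2.2991; exercise value = 0.0000 ≤ continuation, so V_u = 2.2991
Node d (S = 93.5): continuation = 1/1.07·[0.4000·4.1000 + 0.6000·55.5250] = 32.6682; exercise value = 41.5000 > continuation, so V_d = 41.5000 (exercise)
Node 0 (S = 110): continuation = 1/1.07·[0.4000·2.2991 + 0.6000·41.5000] = 24.1305; exercise value = 25.0000 > continuation, so V_0 = 25.0000 (exercise)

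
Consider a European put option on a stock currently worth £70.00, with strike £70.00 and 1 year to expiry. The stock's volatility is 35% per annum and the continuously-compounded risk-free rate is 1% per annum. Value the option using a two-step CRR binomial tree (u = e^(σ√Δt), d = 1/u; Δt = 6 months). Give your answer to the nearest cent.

CRR parameters: u = e^(σ√Δt) = e^(0.35·√0.5) = 1.2808, d = 1/u = 0.7808
Per-period rate: rΔt = 0.01·0.5 = 0.005, so R = e^0.005 = 1.0050
Risk-neutral probability p = (e^0.005 − 0.7808)/(1.2808 − 0.7808) = 0.2243/0.5000 = 0.4485
Terminal stock prices: S_uu = 114.8, S_ud = 70, S_dd = 42.67
Terminal payoffs (K − S): max(-44.83, 0) = 0, max(0, 0) = 0, max(27.33, 0) = 27.33
Node u (S = 89.66): V_u = e^(−0.005)·[0.4485·0.0000 + 0.5515·0.0000] = 0.0000
Node d (S = 54.65): V_d = e^(−0.005)·[0.4485·0.0000 + 0.5515·27.3290] = 14.9977
Node 0 (S = 70): V_0 = e^(−0.005)·[0.4485·0.0000 + 0.5515·14.9977] = 8.2305

£8.23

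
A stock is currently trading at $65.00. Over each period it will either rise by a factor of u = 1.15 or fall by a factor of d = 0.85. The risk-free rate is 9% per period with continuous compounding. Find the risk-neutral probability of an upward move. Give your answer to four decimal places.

p = 0.8139

Risk-neutral probability p = (e^0.09 − 0.85)/(1.15 − 0.85) = 0.2442/0.3000 = 0.8139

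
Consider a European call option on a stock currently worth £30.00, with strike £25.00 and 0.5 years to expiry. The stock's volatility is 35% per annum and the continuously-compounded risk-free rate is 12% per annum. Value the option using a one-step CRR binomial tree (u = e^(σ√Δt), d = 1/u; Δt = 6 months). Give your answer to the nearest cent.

£7.11

CRR parameters: u = e^(σ√Δt) = e^(0.35·√0.5) = 1.2808, d = 1/u = 0.7808
Per-period rate: rΔt = 0.12·0.5 = 0.06, so R = e^0.06 = 1.0618
Risk-neutral probability p = (e^0.06 − 0.7808)/(1.2808 − 0.7808) = 0.2811/0.5000 = 0.5621
Terminal stock prices: S_u = 38.42, S_d = 23.42
Terminal payoffs (S − K): max(13.42, 0) = 13.42, max(-1.577, 0) = 0
Node 0 (S = 30): V_0 = e^(−0.06)·[0.5621·13.4241 + 0.4379·0.0000] = 7.1063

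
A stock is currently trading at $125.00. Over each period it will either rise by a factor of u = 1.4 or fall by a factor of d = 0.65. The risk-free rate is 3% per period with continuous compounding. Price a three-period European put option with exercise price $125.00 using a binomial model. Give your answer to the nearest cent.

$27.16

Risk-neutral probability p = (e^0.03 − 0.65)/(1.4 − 0.65) = 0.3805/0.7500 = 0.5073
Terminal stock prices: S_uuu = 343, S_uud = 159.2, S_udd = 73.94, S_ddd = 34.33
Terminal payoffs (K − S): max(-218, 0) = 0, max(-34.25, 0) = 0, max(51.06, 0) = 51.06, max(90.67, 0) = 90.67
Node uu (S = 245): V_uu = e^(−0.03)·[0.5073·0.0000 + 0.4927·0.0000] = 0.0000
Node ud (S = 113.8): V_ud = e^(−0.03)·[0.5073·0.0000 + 0.4927·51.0625] = 24.4163
Node dd (S = 52.81): V_dd = e^(−0.03)·[0.5073·51.0625 + 0.4927·90.6719] = 68.4932
Node u (S = 175): V_u = e^(−0.03)·[0.5073·0.0000 + 0.4927·24.4163] = 11.6750
Node d (S = 81.25): V_d = e^(−0.03)·[0.5073·24.4163 + 0.4927·68.4932] = 44.7707
Node 0 (S = 125): V_0 = e^(−0.03)·[0.5073·11.6750 + 0.4927·44.7707] = 27.1552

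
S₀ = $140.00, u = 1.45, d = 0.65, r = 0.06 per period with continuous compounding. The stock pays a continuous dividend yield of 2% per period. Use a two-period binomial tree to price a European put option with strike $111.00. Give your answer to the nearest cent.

Per-period risk-free factor R = e^0.06 = 1.0618; dividend-adjusted growth = e^(0.06−0.02) = 1.0408.
Risk-neutral probability p = (1.0408 − 0.65)/(1.45 − 0.65) = 0.3908/0.8000 = 0.4885
Terminal stock prices: S_uu = 294.4, S_ud = 132, S_dd = 59.15
Terminal payoffs (K − S): max(-183.4, 0) = 0, max(-20.95, 0) = 0, max(51.85, 0) = 51.85
Node u (S = 203): V_u = e^(−0.06)·[0.4885·0.0000 + 0.5115·0.0000] = 0.0000
Node d (S = 91): V_d = e^(−0.06)·[0.4885·0.0000 + 0.5115·51.8500] = 24.9761
Node 0 (S = 140): V_0 = e^(−0.06)·[0.4885·0.0000 + 0.5115·24.9761] = 12.0310

$12.03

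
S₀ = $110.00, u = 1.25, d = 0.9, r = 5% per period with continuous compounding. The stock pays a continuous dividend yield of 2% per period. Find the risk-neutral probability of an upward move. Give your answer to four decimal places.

Per-period risk-free factor R = e^0.05 = 1.0513; dividend-adjusted growth = e^(0.05−0.02) = 1.0305.
Risk-neutral probability p = (1.0305 − 0.9)/(1.25 − 0.9) = 0.1305/0.3500 = 0.3727

p = 0.3727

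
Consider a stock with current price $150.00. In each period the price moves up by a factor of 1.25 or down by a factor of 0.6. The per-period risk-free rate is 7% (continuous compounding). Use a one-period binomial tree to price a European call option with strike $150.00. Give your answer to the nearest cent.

Risk-neutral probability p = (e^0.07 − 0.6)/(1.25 − 0.6) = 0.4725/0.6500 = 0.7269
Terminal stock prices: S_u = 187.5, S_d = 90
Terminal payoffs (S − K): max(37.5, 0) = 37.5, max(-60, 0) = 0
Node 0 (S = 150): V_0 = e^(−0.07)·[0.7269·37.5000 + 0.2731·0.0000] = 25.4171

$25.42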